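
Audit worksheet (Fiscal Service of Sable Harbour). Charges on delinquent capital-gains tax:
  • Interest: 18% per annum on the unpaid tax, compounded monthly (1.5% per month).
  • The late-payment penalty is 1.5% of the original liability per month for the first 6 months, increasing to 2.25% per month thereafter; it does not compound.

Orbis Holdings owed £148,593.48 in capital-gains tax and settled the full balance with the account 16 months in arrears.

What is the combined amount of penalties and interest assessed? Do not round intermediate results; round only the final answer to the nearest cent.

Penalty, months 1–6: 6 × 1.5% × £148,593.48 = £13,373.41…
Penalty, months 7–16: 10 × 2.25% × £148,593.48 = £33,433.53…
Interest: £148,593.48 × ((1 + 0.015)^16 − 1) = £148,593.48 × 0.2689855… = £39,969.4986…
Penalties + interest = £46,806.9462 + £39,969.4986… = £86,776.44

£86,776.44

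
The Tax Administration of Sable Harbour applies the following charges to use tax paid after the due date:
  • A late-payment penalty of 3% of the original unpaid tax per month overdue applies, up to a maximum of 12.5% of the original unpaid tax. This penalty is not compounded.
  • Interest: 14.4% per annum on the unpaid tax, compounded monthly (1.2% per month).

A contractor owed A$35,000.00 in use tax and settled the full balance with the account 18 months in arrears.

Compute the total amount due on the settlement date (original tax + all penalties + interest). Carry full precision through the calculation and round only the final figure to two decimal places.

A$47,757.77

Penalty (uncapped): 18 × 3% × A$35,000.00 = A$18,900.00; cap = 12.5% × A$35,000.00 = A$4,375.00 → penalty = A$4,375.00
Interest: A$35,000.00 × ((1 + 0.012)^18 − 1) = A$35,000.00 × 0.2395077… = A$8,382.7691…
Total = A$35,000.00 + A$4,375.0000 + A$8,382.7691… = A$47,757.77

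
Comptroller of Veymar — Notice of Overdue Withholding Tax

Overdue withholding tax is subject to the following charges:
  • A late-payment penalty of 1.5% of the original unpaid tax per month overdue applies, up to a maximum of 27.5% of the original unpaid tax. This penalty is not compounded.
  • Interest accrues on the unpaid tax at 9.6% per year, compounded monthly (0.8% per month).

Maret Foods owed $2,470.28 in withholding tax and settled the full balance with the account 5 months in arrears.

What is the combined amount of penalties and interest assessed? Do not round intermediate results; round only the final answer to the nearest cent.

$285.68

Penalty: 5 × 1.5% × $2,470.28 = $185.27… (below the 27.5% cap of $679.33…)
Interest: $2,470.28 × ((1 + 0.008)^5 − 1) = $2,470.28 × 0.0406451… = $100.4049…
Penalties + interest = $185.2710 + $100.4049… = $285.68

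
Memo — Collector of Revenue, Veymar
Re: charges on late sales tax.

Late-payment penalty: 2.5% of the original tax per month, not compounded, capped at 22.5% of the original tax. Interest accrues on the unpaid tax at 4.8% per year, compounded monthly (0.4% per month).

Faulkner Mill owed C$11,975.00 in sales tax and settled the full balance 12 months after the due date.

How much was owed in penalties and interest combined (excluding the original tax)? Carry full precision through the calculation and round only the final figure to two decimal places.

Penalty (uncapped): 12 × 2.5% × C$11,975.00 = C$3,592.50; cap = 22.5% × C$11,975.00 = C$2,694.38… → penalty = C$2,694.38…
Interest: C$11,975.00 × ((1 + 0.004)^12 − 1) = C$11,975.00 × 0.0490702… = C$587.6157…
Penalties + interest = C$2,694.3750 + C$587.6157… = C$3,281.99

C$3,281.99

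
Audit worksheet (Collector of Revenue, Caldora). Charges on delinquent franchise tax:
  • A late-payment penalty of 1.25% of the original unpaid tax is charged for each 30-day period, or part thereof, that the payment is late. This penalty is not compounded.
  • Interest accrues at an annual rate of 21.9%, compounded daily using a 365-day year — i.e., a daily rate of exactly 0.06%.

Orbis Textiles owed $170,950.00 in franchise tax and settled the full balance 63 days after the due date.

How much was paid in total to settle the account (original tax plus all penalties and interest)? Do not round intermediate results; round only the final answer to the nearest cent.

$183,944.21

Penalty periods: ⌈63/30⌉ = 3; penalty = 3 × 1.25% × $170,950.00 = $6,410.63…
Interest: $170,950.00 × ((1 + 0.0006)^63 − 1) = $170,950.00 × 0.03851174… = $6,583.5812…
Total = $170,950.00 + $6,410.6250 + $6,583.5812… = $183,944.21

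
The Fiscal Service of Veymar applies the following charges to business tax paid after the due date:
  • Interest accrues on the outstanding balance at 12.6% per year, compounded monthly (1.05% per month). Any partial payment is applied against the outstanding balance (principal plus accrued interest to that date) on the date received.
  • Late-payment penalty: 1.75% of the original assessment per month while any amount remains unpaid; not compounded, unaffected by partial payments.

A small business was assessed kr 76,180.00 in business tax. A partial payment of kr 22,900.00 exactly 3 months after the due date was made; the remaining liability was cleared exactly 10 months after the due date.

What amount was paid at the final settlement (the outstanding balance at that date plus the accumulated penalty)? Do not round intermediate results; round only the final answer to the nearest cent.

kr 73,262.02

Balance at month 3: kr 76,180.0000 × (1 + 0.0105)^3 = kr 78,604.9547…
After kr 22,900.00 payment: kr 78,604.9547… − kr 22,900.00 = kr 55,704.9547…
Balance at month 10: kr 55,704.9547… × (1 + 0.0105)^7 = kr 59,930.5206…
Penalty: 10 × 1.75% × kr 76,180.00 = kr 13,331.50
Final settlement = outstanding balance + penalty = kr 59,930.5206… + kr 13,331.50 = kr 73,262.02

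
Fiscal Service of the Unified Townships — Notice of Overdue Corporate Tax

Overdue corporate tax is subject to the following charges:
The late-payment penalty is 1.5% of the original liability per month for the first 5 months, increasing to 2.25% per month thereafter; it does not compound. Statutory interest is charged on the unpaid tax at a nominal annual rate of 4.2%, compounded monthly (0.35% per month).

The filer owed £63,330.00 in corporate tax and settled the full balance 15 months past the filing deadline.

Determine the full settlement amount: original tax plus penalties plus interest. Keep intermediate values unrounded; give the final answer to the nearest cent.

£85,736.53

Penalty, months 1–5: 5 × 1.5% × £63,330.00 = £4,749.75
Penalty, months 6–15: 10 × 2.25% × £63,330.00 = £14,249.25
Interest: £63,330.00 × ((1 + 0.0035)^15 − 1) = £63,330.00 × 0.0538060… = £3,407.5317…
Total = £63,330.00 + £18,999.0000 + £3,407.5317… = £85,736.53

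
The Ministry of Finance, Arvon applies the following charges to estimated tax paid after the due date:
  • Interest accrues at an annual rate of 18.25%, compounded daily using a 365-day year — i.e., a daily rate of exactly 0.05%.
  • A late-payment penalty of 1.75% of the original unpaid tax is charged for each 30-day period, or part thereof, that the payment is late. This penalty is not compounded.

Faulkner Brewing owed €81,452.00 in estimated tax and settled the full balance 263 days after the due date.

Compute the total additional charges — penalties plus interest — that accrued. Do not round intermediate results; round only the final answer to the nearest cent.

€24,272.73

Penalty periods: ⌈263/30⌉ = 9; penalty = 9 × 1.75% × €81,452.00 = €12,828.69
Interest: €81,452.00 × ((1 + 0.0005)^263 − 1) = €81,452.00 × 0.14050043… = €11,444.0407…
Penalties + interest = €12,828.6900 + €11,444.0407… = €24,272.73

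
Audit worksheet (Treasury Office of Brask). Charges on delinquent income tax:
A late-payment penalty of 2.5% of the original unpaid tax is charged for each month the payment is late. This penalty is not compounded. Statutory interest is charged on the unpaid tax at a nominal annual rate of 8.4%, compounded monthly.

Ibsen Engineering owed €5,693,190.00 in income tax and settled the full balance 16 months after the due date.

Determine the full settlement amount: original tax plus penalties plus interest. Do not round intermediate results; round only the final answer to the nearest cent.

€8,642,698.09

Late-payment penalty: 16 × 2.5% × €5,693,190.00 = €2,277,276.00
Interest (8.4%/yr ÷ 12 = 0.7%/month): €5,693,190.00 × ((1 + 0.007)^16 − 1) = €672,232.0867…
Total = €5,693,190.00 + €2,277,276.0000 + €672,232.0867… = €8,642,698.09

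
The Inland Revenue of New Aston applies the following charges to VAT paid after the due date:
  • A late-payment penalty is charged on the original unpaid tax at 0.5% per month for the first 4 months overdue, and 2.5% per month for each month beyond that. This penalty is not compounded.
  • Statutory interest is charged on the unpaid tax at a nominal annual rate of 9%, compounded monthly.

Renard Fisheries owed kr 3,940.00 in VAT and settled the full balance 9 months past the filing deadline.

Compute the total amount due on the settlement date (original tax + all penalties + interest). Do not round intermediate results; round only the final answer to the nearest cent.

Penalty, months 1–4: 4 × 0.5% × kr 3,940.00 = kr 78.80
Penalty, months 5–9: 5 × 2.5% × kr 3,940.00 = kr 492.50
Interest (9%/yr ÷ 12 = 0.75%/month): kr 3,940.00 × ((1 + 0.0075)^9 − 1) = kr 274.0697…
Total = kr 3,940.00 + kr 571.3000 + kr 274.0697… = kr 4,785.37

kr 4,785.37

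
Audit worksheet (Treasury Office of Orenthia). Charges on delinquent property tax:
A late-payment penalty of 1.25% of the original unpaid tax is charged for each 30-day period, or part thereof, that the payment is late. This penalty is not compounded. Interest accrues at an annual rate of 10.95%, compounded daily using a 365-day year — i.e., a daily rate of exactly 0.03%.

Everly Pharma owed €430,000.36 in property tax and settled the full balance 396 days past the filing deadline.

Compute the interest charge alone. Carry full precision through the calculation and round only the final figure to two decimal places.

Interest: €430,000.36 × ((1 + 0.0003)^396 − 1) = €430,000.36 × 0.12612460… = €54,233.6247…

€54,233.62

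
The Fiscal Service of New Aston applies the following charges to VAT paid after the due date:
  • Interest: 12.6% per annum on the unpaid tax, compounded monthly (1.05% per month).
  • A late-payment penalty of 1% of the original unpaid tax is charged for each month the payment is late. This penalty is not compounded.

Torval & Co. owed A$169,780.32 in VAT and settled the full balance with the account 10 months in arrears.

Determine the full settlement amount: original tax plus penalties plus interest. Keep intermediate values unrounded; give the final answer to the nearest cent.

Late-payment penalty = 1% × A$169,780.32 × 10 mo = A$16,978.03…
Interest: A$169,780.32 × ((1 + 0.0105)^10 − 1) = A$169,780.32 × 0.1101028… = A$18,693.2801…
Total = A$169,780.32 + A$16,978.0320 + A$18,693.2801… = A$205,451.63

A$205,451.63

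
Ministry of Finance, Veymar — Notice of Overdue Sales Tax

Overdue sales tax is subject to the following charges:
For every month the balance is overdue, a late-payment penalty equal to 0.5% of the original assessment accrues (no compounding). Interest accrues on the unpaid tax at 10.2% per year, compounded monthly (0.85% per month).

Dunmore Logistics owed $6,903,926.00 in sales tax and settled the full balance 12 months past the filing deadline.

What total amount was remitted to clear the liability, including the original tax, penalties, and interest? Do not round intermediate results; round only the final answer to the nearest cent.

$8,056,234.24

Late-payment penalty = 0.5% × $6,903,926.00 × 12 mo = $414,235.56
Interest: $6,903,926.00 × ((1 + 0.0085)^12 − 1) = $6,903,926.00 × 0.1069062… = $738,072.6796…
Total = $6,903,926.00 + $414,235.5600 + $738,072.6796… = $8,056,234.24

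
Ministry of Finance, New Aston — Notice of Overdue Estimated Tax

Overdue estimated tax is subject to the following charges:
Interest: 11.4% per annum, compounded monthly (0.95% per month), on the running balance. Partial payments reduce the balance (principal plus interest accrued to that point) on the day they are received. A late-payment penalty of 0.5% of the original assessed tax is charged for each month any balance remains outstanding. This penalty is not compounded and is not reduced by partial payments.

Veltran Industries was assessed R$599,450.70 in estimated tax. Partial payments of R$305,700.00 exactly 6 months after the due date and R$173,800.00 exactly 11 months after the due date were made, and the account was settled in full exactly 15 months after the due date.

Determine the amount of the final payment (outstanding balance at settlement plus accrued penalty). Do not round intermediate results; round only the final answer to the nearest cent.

Balance at month 6: R$599,450.7000 × (1 + 0.0095)^6 = R$634,441.2489…
After R$305,700.00 payment: R$634,441.2489… − R$305,700.00 = R$328,741.2489…
Balance at month 11: R$328,741.2489… × (1 + 0.0095)^5 = R$344,655.9791…
After R$173,800.00 payment: R$344,655.9791… − R$173,800.00 = R$170,855.9791…
Balance at month 15: R$170,855.9791… × (1 + 0.0095)^4 = R$177,441.6122…
Penalty: 15 × 0.5% × R$599,450.70 = R$44,958.80…
Final settlement = outstanding balance + penalty = R$177,441.6122… + R$44,958.80… = R$222,400.41

R$222,400.41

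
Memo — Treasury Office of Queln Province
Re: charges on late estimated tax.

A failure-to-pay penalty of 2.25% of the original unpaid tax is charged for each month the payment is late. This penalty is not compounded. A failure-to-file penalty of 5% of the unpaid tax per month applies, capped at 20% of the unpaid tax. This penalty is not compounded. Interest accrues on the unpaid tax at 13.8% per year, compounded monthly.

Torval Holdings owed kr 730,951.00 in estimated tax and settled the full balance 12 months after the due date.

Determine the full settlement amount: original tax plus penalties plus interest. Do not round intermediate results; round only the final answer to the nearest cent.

kr 1,182,000.33

Failure-to-file: 12 × 5% × kr 730,951.00 = kr 438,570.60, capped at 20% × kr 730,951.00 = kr 146,190.20
Failure-to-pay penalty: 12 × 2.25% × kr 730,951.00 = kr 197,356.77
Interest (13.8%/yr ÷ 12 = 1.15%/month): kr 730,951.00 × ((1 + 0.0115)^12 − 1) = kr 107,502.3608…
Total = kr 730,951.00 + kr 343,546.9700 + kr 107,502.3608… = kr 1,182,000.33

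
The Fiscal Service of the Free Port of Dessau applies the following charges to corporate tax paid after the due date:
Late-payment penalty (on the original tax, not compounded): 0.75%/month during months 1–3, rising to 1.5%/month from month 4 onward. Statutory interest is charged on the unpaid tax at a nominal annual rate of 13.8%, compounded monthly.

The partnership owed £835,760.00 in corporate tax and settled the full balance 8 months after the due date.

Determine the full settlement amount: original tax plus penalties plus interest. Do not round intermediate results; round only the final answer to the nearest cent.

£997,303.55

Penalty, months 1–3: 3 × 0.75% × £835,760.00 = £18,804.60
Penalty, months 4–8: 5 × 1.5% × £835,760.00 = £62,682.00
Interest (13.8%/yr ÷ 12 = 1.15%/month): £835,760.00 × ((1 + 0.0115)^8 − 1) = £80,056.9528…
Total = £835,760.00 + £81,486.6000 + £80,056.9528… = £997,303.55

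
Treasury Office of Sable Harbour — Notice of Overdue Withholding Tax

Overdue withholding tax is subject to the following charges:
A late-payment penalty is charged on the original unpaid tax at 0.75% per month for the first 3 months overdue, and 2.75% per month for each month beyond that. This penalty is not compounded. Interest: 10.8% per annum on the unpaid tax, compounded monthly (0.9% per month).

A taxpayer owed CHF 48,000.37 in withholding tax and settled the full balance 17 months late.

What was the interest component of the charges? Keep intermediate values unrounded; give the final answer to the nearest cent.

CHF 7,897.39

Interest: CHF 48,000.37 × ((1 + 0.009)^17 − 1) = CHF 48,000.37 × 0.1645277… = CHF 7,897.3908…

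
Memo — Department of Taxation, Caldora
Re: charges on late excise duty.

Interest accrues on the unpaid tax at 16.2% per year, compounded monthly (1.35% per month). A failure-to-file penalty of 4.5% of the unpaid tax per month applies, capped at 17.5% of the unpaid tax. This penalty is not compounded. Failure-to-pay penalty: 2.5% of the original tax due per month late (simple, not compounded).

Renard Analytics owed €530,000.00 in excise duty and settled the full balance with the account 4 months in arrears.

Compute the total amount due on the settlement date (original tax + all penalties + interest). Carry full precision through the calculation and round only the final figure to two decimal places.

Failure-to-file: 4 × 4.5% × €530,000.00 = €95,400.00, capped at 17.5% × €530,000.00 = €92,750.00
Failure-to-pay penalty = 2.5% × €530,000.00 × 4 mo = €53,000.00
Interest: €530,000.00 × ((1 + 0.0135)^4 − 1) = €530,000.00 × 0.0551034… = €29,204.7886…
Total = €530,000.00 + €145,750.0000 + €29,204.7886… = €704,954.79

€704,954.79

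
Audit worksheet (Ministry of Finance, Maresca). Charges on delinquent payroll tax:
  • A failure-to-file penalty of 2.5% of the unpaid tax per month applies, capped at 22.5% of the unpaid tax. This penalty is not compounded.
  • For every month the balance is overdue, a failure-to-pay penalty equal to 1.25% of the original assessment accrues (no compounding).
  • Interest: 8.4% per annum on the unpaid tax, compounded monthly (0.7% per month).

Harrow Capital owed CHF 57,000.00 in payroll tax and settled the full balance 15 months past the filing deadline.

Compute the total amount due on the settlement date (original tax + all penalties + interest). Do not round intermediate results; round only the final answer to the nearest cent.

Failure-to-file: 15 × 2.5% × CHF 57,000.00 = CHF 21,375.00, capped at 22.5% × CHF 57,000.00 = CHF 12,825.00
Failure-to-pay penalty: 15 × 1.25% × CHF 57,000.00 = CHF 10,687.50
Interest: CHF 57,000.00 × ((1 + 0.007)^15 − 1) = CHF 57,000.00 × 0.1103044… = CHF 6,287.3504…
Total = CHF 57,000.00 + CHF 23,512.5000 + CHF 6,287.3504… = CHF 86,799.85

CHF 86,799.85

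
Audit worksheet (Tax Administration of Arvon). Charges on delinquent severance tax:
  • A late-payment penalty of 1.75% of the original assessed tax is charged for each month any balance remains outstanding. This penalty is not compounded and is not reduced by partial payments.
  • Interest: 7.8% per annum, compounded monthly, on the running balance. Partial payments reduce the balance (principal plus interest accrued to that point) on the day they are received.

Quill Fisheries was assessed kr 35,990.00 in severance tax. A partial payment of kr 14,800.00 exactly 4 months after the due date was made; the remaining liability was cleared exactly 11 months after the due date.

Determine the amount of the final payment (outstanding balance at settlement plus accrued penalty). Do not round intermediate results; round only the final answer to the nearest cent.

kr 30,089.97

Monthly rate = 7.8% ÷ 12 = 0.65%
Balance at month 4: kr 35,990.0000 × (1 + 0.0065)^4 = kr 36,934.9031…
After kr 14,800.00 payment: kr 36,934.9031… − kr 14,800.00 = kr 22,134.9031…
Balance at month 11: kr 22,134.9031… × (1 + 0.0065)^7 = kr 23,161.8945…
Penalty: 11 × 1.75% × kr 35,990.00 = kr 6,928.08…
Final settlement = outstanding balance + penalty = kr 23,161.8945… + kr 6,928.08… = kr 30,089.97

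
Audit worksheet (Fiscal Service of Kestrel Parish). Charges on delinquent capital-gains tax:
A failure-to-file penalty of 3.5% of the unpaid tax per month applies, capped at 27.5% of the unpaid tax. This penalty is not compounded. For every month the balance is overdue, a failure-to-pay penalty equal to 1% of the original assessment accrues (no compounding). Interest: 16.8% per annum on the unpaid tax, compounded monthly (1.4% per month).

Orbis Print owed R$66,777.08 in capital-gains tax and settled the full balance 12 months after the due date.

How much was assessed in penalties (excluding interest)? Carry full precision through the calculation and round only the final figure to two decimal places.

R$26,376.95

Failure-to-file: 12 × 3.5% × R$66,777.08 = R$28,046.37…, capped at 27.5% × R$66,777.08 = R$18,363.70…
Failure-to-pay penalty: 12 × 1% × R$66,777.08 = R$8,013.25…
Total penalty = R$18,363.70… + R$8,013.25… = R$26,376.95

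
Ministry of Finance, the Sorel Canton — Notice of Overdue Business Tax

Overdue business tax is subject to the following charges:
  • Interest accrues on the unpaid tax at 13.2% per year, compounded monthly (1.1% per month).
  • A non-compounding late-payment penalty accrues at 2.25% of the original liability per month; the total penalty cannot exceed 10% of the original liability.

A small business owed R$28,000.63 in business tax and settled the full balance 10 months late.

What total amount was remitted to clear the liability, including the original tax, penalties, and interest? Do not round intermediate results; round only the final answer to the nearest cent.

R$34,037.79

Penalty (uncapped): 10 × 2.25% × R$28,000.63 = R$6,300.14…; cap = 10% × R$28,000.63 = R$2,800.06… → penalty = R$2,800.06…
Interest: R$28,000.63 × ((1 + 0.011)^10 − 1) = R$28,000.63 × 0.1156078… = R$3,237.0922…
Total = R$28,000.63 + R$2,800.0630 + R$3,237.0922… = R$34,037.79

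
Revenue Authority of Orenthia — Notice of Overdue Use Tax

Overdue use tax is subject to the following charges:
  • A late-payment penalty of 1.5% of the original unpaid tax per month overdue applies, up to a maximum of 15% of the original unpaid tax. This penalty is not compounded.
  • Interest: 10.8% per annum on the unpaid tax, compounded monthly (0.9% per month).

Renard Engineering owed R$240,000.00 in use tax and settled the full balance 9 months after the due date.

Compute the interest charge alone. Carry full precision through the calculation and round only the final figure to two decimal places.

R$20,154.74

Interest: R$240,000.00 × ((1 + 0.009)^9 − 1) = R$240,000.00 × 0.0839781… = R$20,154.7368…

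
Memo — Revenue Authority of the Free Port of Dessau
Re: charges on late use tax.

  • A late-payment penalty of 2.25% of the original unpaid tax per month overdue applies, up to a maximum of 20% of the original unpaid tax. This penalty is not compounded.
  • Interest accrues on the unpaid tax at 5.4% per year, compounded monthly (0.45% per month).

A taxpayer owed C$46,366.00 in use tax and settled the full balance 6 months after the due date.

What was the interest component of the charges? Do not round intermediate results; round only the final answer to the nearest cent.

Interest: C$46,366.00 × ((1 + 0.0045)^6 − 1) = C$46,366.00 × 0.0273056… = C$1,266.0505…

C$1,266.05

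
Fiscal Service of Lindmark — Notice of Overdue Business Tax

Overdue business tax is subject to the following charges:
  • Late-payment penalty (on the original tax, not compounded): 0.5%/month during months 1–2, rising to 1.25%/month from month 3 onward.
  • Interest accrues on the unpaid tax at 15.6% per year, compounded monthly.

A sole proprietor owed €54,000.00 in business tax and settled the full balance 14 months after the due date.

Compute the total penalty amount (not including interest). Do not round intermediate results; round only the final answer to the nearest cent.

Penalty, months 1–2: 2 × 0.5% × €54,000.00 = €540.00
Penalty, months 3–14: 12 × 1.25% × €54,000.00 = €8,100.00
Total penalty = €540.00 + €8,100.00 = €8,640.00

€8,640.00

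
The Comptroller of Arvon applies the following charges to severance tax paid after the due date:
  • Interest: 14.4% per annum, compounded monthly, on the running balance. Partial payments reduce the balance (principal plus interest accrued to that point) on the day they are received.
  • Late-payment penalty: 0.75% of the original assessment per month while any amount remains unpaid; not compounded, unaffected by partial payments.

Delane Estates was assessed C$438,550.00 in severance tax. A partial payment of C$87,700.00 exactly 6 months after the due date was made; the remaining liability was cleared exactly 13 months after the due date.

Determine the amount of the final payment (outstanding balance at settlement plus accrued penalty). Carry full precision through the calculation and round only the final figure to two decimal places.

Monthly rate = 14.4% ÷ 12 = 1.2%
Balance at month 6: C$438,550.0000 × (1 + 0.012)^6 = C$471,088.1614…
After C$87,700.00 payment: C$471,088.1614… − C$87,700.00 = C$383,388.1614…
Balance at month 13: C$383,388.1614… × (1 + 0.012)^7 = C$416,775.6003…
Penalty: 13 × 0.75% × C$438,550.00 = C$42,758.63…
Final settlement = outstanding balance + penalty = C$416,775.6003… + C$42,758.63… = C$459,534.23

C$459,534.23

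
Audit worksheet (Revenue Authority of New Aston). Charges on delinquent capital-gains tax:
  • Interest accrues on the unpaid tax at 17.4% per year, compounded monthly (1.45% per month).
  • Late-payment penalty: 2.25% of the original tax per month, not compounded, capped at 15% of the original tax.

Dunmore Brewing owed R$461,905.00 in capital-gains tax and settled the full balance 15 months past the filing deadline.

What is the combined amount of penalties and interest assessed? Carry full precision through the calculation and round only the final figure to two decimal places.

R$180,616.72

Penalty (uncapped): 15 × 2.25% × R$461,905.00 = R$155,892.94…; cap = 15% × R$461,905.00 = R$69,285.75 → penalty = R$69,285.75
Interest: R$461,905.00 × ((1 + 0.0145)^15 − 1) = R$461,905.00 × 0.2410257… = R$111,330.9697…
Penalties + interest = R$69,285.7500 + R$111,330.9697… = R$180,616.72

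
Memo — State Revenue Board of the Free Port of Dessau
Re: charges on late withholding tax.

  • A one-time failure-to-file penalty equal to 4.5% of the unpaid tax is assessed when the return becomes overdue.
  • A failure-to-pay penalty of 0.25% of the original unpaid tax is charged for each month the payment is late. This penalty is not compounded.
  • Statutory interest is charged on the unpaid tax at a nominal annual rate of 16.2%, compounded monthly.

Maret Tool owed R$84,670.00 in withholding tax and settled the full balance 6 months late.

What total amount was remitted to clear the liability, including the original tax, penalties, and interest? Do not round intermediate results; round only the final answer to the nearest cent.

Failure-to-file penalty: 4.5% × R$84,670.00 = R$3,810.15
Failure-to-pay penalty: 6 × 0.25% × R$84,670.00 = R$1,270.05
Interest (16.2%/yr ÷ 12 = 1.35%/month): R$84,670.00 × ((1 + 0.0135)^6 − 1) = R$7,093.9454…
Total = R$84,670.00 + R$5,080.2000 + R$7,093.9454… = R$96,844.15

R$96,844.15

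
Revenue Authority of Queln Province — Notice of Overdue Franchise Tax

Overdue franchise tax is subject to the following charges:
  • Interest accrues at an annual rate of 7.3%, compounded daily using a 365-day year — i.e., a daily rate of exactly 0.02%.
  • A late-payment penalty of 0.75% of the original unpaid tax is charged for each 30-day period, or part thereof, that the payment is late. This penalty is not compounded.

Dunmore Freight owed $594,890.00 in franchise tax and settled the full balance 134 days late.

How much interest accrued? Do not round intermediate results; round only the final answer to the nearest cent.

Interest: $594,890.00 × ((1 + 0.0002)^134 − 1) = $594,890.00 × 0.02715960… = $16,156.9729…

$16,156.97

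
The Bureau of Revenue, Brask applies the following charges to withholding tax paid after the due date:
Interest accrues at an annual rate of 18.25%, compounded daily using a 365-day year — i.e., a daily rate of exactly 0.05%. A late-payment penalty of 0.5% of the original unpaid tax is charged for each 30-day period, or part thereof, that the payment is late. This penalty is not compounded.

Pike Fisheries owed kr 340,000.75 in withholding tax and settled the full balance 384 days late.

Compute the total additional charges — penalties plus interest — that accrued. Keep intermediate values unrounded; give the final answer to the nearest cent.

Penalty periods: ⌈384/30⌉ = 13; penalty = 13 × 0.5% × kr 340,000.75 = kr 22,100.05…
Interest: kr 340,000.75 × ((1 + 0.0005)^384 − 1) = kr 340,000.75 × 0.21161238… = kr 71,948.3671…
Penalties + interest = kr 22,100.0488… + kr 71,948.3671… = kr 94,048.42

kr 94,048.42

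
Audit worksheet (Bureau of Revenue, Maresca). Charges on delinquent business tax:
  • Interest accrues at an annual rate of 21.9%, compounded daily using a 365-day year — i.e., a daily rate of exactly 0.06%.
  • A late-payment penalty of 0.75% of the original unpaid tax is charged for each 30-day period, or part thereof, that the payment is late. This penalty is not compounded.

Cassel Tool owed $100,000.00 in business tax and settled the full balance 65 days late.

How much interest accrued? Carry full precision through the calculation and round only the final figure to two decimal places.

$3,975.83

Interest: $100,000.00 × ((1 + 0.0006)^65 − 1) = $100,000.00 × 0.03975832… = $3,975.8323…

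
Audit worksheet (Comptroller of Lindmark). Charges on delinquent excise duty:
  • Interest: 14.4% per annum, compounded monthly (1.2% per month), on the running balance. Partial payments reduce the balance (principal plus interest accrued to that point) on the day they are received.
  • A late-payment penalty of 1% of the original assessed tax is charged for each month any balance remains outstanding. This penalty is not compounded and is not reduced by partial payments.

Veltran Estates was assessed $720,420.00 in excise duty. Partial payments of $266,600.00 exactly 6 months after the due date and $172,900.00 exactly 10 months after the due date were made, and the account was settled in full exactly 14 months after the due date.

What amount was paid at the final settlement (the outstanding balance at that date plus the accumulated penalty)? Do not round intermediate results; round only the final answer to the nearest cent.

Balance at month 6: $720,420.0000 × (1 + 0.012)^6 = $773,871.4701…
After $266,600.00 payment: $773,871.4701… − $266,600.00 = $507,271.4701…
Balance at month 10: $507,271.4701… × (1 + 0.012)^4 = $532,062.3000…
After $172,900.00 payment: $532,062.3000… − $172,900.00 = $359,162.3000…
Balance at month 14: $359,162.3000… × (1 + 0.012)^4 = $376,714.8966…
Penalty: 14 × 1% × $720,420.00 = $100,858.80
Final settlement = outstanding balance + penalty = $376,714.8966… + $100,858.80 = $477,573.70

$477,573.70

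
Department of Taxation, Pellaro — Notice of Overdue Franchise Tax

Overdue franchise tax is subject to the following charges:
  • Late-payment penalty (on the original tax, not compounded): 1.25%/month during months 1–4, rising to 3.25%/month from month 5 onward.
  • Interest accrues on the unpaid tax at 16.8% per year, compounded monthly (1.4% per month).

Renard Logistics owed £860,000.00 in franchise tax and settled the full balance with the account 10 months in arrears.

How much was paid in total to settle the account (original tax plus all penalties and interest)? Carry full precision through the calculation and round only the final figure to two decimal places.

£1,198,975.44

Penalty, months 1–4: 4 × 1.25% × £860,000.00 = £43,000.00
Penalty, months 5–10: 6 × 3.25% × £860,000.00 = £167,700.00
Interest: £860,000.00 × ((1 + 0.014)^10 − 1) = £860,000.00 × 0.1491575… = £128,275.4367…
Total = £860,000.00 + £210,700.0000 + £128,275.4367… = £1,198,975.44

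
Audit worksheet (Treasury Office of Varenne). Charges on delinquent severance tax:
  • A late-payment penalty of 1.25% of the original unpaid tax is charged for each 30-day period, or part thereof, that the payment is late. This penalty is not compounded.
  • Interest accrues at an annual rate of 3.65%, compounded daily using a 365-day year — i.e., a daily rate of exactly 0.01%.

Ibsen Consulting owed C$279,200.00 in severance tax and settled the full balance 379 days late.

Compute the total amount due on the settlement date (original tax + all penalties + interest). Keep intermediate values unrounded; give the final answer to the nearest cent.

C$335,354.21

Penalty periods: ⌈379/30⌉ = 13; penalty = 13 × 1.25% × C$279,200.00 = C$45,370.00
Interest: C$279,200.00 × ((1 + 0.0001)^379 − 1) = C$279,200.00 × 0.03862540… = C$10,784.2108…
Total = C$279,200.00 + C$45,370.0000 + C$10,784.2108… = C$335,354.21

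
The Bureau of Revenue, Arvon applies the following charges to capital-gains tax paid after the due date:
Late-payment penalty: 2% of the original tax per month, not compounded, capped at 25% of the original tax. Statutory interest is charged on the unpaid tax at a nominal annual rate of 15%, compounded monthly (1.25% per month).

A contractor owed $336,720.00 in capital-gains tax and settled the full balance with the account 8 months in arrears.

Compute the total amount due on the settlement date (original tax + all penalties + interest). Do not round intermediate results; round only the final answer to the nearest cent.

Penalty: 8 × 2% × $336,720.00 = $53,875.20 (below the 25% cap of $84,180.00)
Interest: $336,720.00 × ((1 + 0.0125)^8 − 1) = $336,720.00 × 0.1044861… = $35,182.5600…
Total = $336,720.00 + $53,875.2000 + $35,182.5600… = $425,777.76

$425,777.76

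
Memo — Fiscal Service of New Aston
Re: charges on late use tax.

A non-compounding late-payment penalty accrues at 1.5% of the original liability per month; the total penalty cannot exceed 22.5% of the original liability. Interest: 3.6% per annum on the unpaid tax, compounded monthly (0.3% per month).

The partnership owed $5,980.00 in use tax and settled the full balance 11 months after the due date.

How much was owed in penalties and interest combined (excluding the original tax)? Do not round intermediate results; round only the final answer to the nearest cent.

$1,187.03

Penalty: 11 × 1.5% × $5,980.00 = $986.70 (below the 22.5% cap of $1,345.50)
Interest: $5,980.00 × ((1 + 0.003)^11 − 1) = $5,980.00 × 0.0334995… = $200.3269…
Penalties + interest = $986.7000 + $200.3269… = $1,187.03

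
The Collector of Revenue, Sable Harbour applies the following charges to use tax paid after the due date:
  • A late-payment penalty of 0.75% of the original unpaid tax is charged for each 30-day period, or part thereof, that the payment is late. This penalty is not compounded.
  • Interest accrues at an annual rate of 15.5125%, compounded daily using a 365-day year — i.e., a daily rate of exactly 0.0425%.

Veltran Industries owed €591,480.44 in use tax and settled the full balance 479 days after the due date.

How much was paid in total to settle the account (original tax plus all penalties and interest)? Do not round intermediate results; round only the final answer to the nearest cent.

Penalty periods: ⌈479/30⌉ = 16; penalty = 16 × 0.75% × €591,480.44 = €70,977.65…
Interest: €591,480.44 × ((1 + 0.000425)^479 − 1) = €591,480.44 × 0.22572408… = €133,511.3763…
Total = €591,480.44 + €70,977.6528 + €133,511.3763… = €795,969.47

€795,969.47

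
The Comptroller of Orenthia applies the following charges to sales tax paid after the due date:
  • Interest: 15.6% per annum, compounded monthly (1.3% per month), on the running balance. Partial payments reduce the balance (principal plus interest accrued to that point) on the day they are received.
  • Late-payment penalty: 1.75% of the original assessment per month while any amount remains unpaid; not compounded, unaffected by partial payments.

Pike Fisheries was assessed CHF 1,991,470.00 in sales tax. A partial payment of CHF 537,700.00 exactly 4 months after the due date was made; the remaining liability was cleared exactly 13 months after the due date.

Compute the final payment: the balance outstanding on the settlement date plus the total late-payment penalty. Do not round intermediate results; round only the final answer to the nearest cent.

Balance at month 4: CHF 1,991,470.0000 × (1 + 0.013)^4 = CHF 2,097,063.3485…
After CHF 537,700.00 payment: CHF 2,097,063.3485… − CHF 537,700.00 = CHF 1,559,363.3485…
Balance at month 13: CHF 1,559,363.3485… × (1 + 0.013)^9 = CHF 1,751,589.4895…
Penalty: 13 × 1.75% × CHF 1,991,470.00 = CHF 453,059.43…
Final settlement = outstanding balance + penalty = CHF 1,751,589.4895… + CHF 453,059.43… = CHF 2,204,648.91

CHF 2,204,648.91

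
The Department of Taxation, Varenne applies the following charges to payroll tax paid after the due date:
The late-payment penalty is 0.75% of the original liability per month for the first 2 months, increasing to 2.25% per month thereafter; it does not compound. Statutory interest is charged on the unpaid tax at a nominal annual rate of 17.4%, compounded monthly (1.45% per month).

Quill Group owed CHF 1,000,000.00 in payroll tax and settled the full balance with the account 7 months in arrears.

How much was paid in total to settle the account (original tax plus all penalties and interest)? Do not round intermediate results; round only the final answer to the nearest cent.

Penalty, months 1–2: 2 × 0.75% × CHF 1,000,000.00 = CHF 15,000.00
Penalty, months 3–7: 5 × 2.25% × CHF 1,000,000.00 = CHF 112,500.00
Interest: CHF 1,000,000.00 × ((1 + 0.0145)^7 − 1) = CHF 1,000,000.00 × 0.1060235… = CHF 106,023.5126…
Total = CHF 1,000,000.00 + CHF 127,500.0000 + CHF 106,023.5126… = CHF 1,233,523.51

CHF 1,233,523.51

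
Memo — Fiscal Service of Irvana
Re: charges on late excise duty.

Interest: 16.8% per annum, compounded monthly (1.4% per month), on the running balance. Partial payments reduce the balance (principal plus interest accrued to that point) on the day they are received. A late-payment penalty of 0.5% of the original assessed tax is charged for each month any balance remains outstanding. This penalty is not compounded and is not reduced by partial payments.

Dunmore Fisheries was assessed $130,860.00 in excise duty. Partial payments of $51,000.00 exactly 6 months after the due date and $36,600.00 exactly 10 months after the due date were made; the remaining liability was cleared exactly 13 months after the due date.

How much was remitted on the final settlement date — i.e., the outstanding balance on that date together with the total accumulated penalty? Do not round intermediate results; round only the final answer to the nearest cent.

Balance at month 6: $130,860.0000 × (1 + 0.014)^6 = $142,244.2258…
After $51,000.00 payment: $142,244.2258… − $51,000.00 = $91,244.2258…
Balance at month 10: $91,244.2258… × (1 + 0.014)^4 = $96,462.2107…
After $36,600.00 payment: $96,462.2107… − $36,600.00 = $59,862.2107…
Balance at month 13: $59,862.2107… × (1 + 0.014)^3 = $62,411.7868…
Penalty: 13 × 0.5% × $130,860.00 = $8,505.90
Final settlement = outstanding balance + penalty = $62,411.7868… + $8,505.90 = $70,917.69

$70,917.69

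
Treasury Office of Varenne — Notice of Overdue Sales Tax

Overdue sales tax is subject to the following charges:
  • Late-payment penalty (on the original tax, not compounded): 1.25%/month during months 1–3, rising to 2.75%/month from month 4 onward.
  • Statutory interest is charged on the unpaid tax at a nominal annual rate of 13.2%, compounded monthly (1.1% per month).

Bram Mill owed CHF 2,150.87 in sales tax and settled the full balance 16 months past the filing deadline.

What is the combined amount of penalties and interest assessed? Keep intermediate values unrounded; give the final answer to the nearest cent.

Penalty, months 1–3: 3 × 1.25% × CHF 2,150.87 = CHF 80.66…
Penalty, months 4–16: 13 × 2.75% × CHF 2,150.87 = CHF 768.94…
Interest: CHF 2,150.87 × ((1 + 0.011)^16 − 1) = CHF 2,150.87 × 0.1912927… = CHF 411.4458…
Penalties + interest = CHF 849.5937… + CHF 411.4458… = CHF 1,261.04

CHF 1,261.04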